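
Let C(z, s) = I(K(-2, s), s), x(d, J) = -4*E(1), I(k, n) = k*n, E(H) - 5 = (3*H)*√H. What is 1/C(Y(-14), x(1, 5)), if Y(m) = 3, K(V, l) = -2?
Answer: 1/64 ≈ 0.015625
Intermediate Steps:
E(H) = 5 + 3*H^(3/2) (E(H) = 5 + (3*H)*√H = 5 + 3*H^(3/2))
x(d, J) = -32 (x(d, J) = -4*(5 + 3*1^(3/2)) = -4*(5 + 3*1) = -4*(5 + 3) = -4*8 = -32)
C(z, s) = -2*s
1/C(Y(-14), x(1, 5)) = 1/(-2*(-32)) = 1/64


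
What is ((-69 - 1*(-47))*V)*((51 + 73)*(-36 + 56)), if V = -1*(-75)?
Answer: -4092000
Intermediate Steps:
V = 75
((-69 - 1*(-47))*V)*((51 + 73)*(-36 + 56)) = ((-69 - 1*(-47))*75)*((51 + 73)*(-36 + 56)) = ((-69 + 47)*75)*(124*20) = -22*75*2480 = -1650*2480 = -4092000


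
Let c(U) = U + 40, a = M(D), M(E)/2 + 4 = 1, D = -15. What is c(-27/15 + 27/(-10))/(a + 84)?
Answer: 71/156 ≈ 0.45513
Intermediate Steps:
M(E) = -6 (M(E) = -8 + 2*1 = -8 + 2 = -6)
a = -6
c(U) = 40 + U
c(-27/15 + 27/(-10))/(a + 84) = (40 + (-27/15 + 27/(-10)))/(-6 + 84) = (40 + (-27*1/15 + 27*(-⅒)))/78 = (40 + (-9/5 - 27/10))/78 = (40 - 9/2)/78 = (1/78)*(71/2) = 71/156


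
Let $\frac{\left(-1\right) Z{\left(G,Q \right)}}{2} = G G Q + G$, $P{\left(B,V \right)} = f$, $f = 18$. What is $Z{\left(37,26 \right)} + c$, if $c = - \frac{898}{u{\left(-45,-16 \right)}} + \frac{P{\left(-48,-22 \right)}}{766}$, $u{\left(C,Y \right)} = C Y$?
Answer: $- \frac{9825773287}{137880} \approx -71263.0$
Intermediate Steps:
$P{\left(B,V \right)} = 18$
$c = - \frac{168727}{137880}$ ($c = - \frac{898}{\left(-45\right) \left(-16\right)} + \frac{18}{766} = - \frac{898}{720} + 18 \cdot \frac{1}{766} = \left(-898\right) \frac{1}{720} + \frac{9}{383} = - \frac{449}{360} + \frac{9}{383} = - \frac{168727}{137880} \approx -1.2237$)
$Z{\left(G,Q \right)} = - 2 G - 2 Q G^{2}$ ($Z{\left(G,Q \right)} = - 2 \left(G G Q + G\right) = - 2 \left(G^{2} Q + G\right) = - 2 \left(Q G^{2} + G\right) = - 2 \left(G + Q G^{2}\right) = - 2 G - 2 Q G^{2}$)
$Z{\left(37,26 \right)} + c = \left(-2\right) 37 \left(1 + 37 \cdot 26\right) - \frac{168727}{137880} = \left(-2\right) 37 \left(1 + 962\right) - \frac{168727}{137880} = \left(-2\right) 37 \cdot 963 - \frac{168727}{137880} = -71262 - \frac{168727}{137880} = - \frac{9825773287}{137880}$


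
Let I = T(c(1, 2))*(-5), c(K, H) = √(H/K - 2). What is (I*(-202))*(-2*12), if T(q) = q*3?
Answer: 0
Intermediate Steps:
c(K, H) = √(-2 + H/K)
T(q) = 3*q
I = 0 (I = (3*√(-2 + 2/1))*(-5) = (3*√(-2 + 2*1))*(-5) = (3*√(-2 + 2))*(-5) = (3*√0)*(-5) = (3*0)*(-5) = 0*(-5) = 0)
(I*(-202))*(-2*12) = (0*(-202))*(-2*12) = 0*(-24) = 0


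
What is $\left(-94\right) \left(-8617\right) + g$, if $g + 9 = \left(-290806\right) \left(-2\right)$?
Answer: $1391601$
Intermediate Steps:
$g = 581603$ ($g = -9 - -581612 = -9 + 581612 = 581603$)
$\left(-94\right) \left(-8617\right) + g = \left(-94\right) \left(-8617\right) + 581603 = 809998 + 581603 = 1391601$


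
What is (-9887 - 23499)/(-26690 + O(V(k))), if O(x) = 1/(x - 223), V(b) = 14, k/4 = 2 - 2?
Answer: 6977674/5578211 ≈ 1.2509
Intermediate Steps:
k = 0 (k = 4*(2 - 2) = 4*0 = 0)
O(x) = 1/(-223 + x)
(-9887 - 23499)/(-26690 + O(V(k))) = (-9887 - 23499)/(-26690 + 1/(-223 + 14)) = -33386/(-26690 + 1/(-209)) = -33386/(-26690 - 1/209) = -33386/(-5578211/209) = -33386*(-209/5578211) = 6977674/5578211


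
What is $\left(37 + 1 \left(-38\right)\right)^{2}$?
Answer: $1$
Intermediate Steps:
$\left(37 + 1 \left(-38\right)\right)^{2} = \left(37 - 38\right)^{2} = \left(-1\right)^{2} = 1$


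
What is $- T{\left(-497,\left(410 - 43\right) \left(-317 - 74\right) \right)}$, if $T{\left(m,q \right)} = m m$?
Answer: $-247009$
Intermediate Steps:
$T{\left(m,q \right)} = m^{2}$
$- T{\left(-497,\left(410 - 43\right) \left(-317 - 74\right) \right)} = - \left(-497\right)^{2} = \left(-1\right) 247009 = -247009$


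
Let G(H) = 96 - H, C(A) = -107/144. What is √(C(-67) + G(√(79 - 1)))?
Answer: √(13717 - 144*√78)/12 ≈ 9.2965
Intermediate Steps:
C(A) = -107/144 (C(A) = -107*1/144 = -107/144)
√(C(-67) + G(√(79 - 1))) = √(-107/144 + (96 - √(79 - 1))) = √(-107/144 + (96 - √78)) = √(13717/144 - √78)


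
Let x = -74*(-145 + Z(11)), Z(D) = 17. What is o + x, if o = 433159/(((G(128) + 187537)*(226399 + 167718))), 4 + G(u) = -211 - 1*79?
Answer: 30390973558417/3208506497 ≈ 9472.0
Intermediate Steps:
G(u) = -294 (G(u) = -4 + (-211 - 1*79) = -4 + (-211 - 79) = -4 - 290 = -294)
o = 18833/3208506497 (o = 433159/(((-294 + 187537)*(226399 + 167718))) = 433159/((187243*394117)) = 433159/73795649431 = 433159*(1/73795649431) = 18833/3208506497 ≈ 5.8697e-6)
x = 9472 (x = -74*(-145 + 17) = -74*(-128) = 9472)
o + x = 18833/3208506497 + 9472 = 30390973558417/3208506497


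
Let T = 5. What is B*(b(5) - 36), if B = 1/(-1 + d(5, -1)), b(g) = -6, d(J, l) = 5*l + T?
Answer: 42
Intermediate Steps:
d(J, l) = 5 + 5*l (d(J, l) = 5*l + 5 = 5 + 5*l)
B = -1 (B = 1/(-1 + (5 + 5*(-1))) = 1/(-1 + (5 - 5)) = 1/(-1 + 0) = 1/(-1) = -1)
B*(b(5) - 36) = -(-6 - 36) = -1*(-42) = 42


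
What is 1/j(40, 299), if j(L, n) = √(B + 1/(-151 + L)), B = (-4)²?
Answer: √7881/355 ≈ 0.25007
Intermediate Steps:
B = 16
j(L, n) = √(16 + 1/(-151 + L))
1/j(40, 299) = 1/(√((-2415 + 16*40)/(-151 + 40))) = 1/(√((-2415 + 640)/(-111))) = 1/(√(-1/111*(-1775))) = 1/(√(1775/111)) = 1/(5*√7881/111) = √7881/355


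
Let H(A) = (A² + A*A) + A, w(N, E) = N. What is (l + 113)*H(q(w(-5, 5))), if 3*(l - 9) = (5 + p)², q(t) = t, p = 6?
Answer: 7305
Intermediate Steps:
H(A) = A + 2*A² (H(A) = (A² + A²) + A = 2*A² + A = A + 2*A²)
l = 148/3 (l = 9 + (5 + 6)²/3 = 9 + (⅓)*11² = 9 + (⅓)*121 = 9 + 121/3 = 148/3 ≈ 49.333)
(l + 113)*H(q(w(-5, 5))) = (148/3 + 113)*(-5*(1 + 2*(-5))) = 487*(-5*(1 - 10))/3 = 487*(-5*(-9))/3 = (487/3)*45 = 7305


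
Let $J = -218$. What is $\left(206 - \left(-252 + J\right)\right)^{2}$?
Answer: $456976$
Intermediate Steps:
$\left(206 - \left(-252 + J\right)\right)^{2} = \left(206 + \left(252 - -218\right)\right)^{2} = \left(206 + \left(252 + 218\right)\right)^{2} = \left(206 + 470\right)^{2} = 676^{2} = 456976$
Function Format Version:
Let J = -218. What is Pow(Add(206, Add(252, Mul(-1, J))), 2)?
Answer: 456976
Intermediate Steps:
Pow(Add(206, Add(252, Mul(-1, J))), 2) = Pow(Add(206, Add(252, Mul(-1, -218))), 2) = Pow(Add(206, Add(252, 218)), 2) = Pow(Add(206, 470), 2) = Pow(676, 2) = 456976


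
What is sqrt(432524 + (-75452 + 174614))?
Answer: sqrt(531686) ≈ 729.17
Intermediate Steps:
sqrt(432524 + (-75452 + 174614)) = sqrt(432524 + 99162) = sqrt(531686)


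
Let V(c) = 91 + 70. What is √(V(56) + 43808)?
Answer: √43969 ≈ 209.69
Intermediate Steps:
V(c) = 161
√(V(56) + 43808) = √(161 + 43808) = √43969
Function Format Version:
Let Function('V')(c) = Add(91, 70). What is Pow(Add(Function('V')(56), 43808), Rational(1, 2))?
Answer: Pow(43969, Rational(1, 2)) ≈ 209.69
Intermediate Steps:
Function('V')(c) = 161
Pow(Add(Function('V')(56), 43808), Rational(1, 2)) = Pow(Add(161, 43808), Rational(1, 2)) = Pow(43969, Rational(1, 2))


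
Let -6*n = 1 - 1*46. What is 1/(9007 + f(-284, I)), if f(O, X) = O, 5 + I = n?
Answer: 1/8723 ≈ 0.00011464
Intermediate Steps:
n = 15/2 (n = -(1 - 1*46)/6 = -(1 - 46)/6 = -⅙*(-45) = 15/2 ≈ 7.5000)
I = 5/2 (I = -5 + 15/2 = 5/2 ≈ 2.5000)
1/(9007 + f(-284, I)) = 1/(9007 - 284) = 1/8723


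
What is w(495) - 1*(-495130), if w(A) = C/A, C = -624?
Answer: 81696242/165 ≈ 4.9513e+5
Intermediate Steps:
w(A) = -624/A
w(495) - 1*(-495130) = -624/495 - 1*(-495130) = -624*1/495 + 495130 = -208/165 + 495130 = 81696242/165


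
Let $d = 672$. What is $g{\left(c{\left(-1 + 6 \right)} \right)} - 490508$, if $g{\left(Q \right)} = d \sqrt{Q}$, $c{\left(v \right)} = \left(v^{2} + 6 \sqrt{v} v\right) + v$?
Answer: $-490508 + 672 \sqrt{30 + 30 \sqrt{5}} \approx -4.8389 \cdot 10^{5}$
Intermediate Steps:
$c{\left(v \right)} = v + v^{2} + 6 v^{\frac{3}{2}}$ ($c{\left(v \right)} = \left(v^{2} + 6 v^{\frac{3}{2}}\right) + v = v + v^{2} + 6 v^{\frac{3}{2}}$)
$g{\left(Q \right)} = 672 \sqrt{Q}$
$g{\left(c{\left(-1 + 6 \right)} \right)} - 490508 = 672 \sqrt{\left(-1 + 6\right) + \left(-1 + 6\right)^{2} + 6 \left(-1 + 6\right)^{\frac{3}{2}}} - 490508 = 672 \sqrt{5 + 5^{2} + 6 \cdot 5^{\frac{3}{2}}} - 490508 = 672 \sqrt{5 + 25 + 6 \cdot 5 \sqrt{5}} - 490508 = 672 \sqrt{5 + 25 + 30 \sqrt{5}} - 490508 = 672 \sqrt{30 + 30 \sqrt{5}} - 490508 = -490508 + 672 \sqrt{30 + 30 \sqrt{5}}$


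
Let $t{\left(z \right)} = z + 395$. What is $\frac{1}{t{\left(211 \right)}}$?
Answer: $\frac{1}{606} \approx 0.0016502$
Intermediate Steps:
$t{\left(z \right)} = 395 + z$
$\frac{1}{t{\left(211 \right)}} = \frac{1}{395 + 211} = \frac{1}{606}$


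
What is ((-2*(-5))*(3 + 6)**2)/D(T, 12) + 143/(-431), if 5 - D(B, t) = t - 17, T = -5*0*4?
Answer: 34768/431 ≈ 80.668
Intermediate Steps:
T = 0 (T = 0*4 = 0)
D(B, t) = 22 - t (D(B, t) = 5 - (t - 17) = 5 - (-17 + t) = 5 + (17 - t) = 22 - t)
((-2*(-5))*(3 + 6)**2)/D(T, 12) + 143/(-431) = ((-2*(-5))*(3 + 6)**2)/(22 - 1*12) + 143/(-431) = (10*9**2)/(22 - 12) + 143*(-1/431) = (10*81)/10 - 143/431 = 810*(1/10) - 143/431 = 81 - 143/431 = 34768/431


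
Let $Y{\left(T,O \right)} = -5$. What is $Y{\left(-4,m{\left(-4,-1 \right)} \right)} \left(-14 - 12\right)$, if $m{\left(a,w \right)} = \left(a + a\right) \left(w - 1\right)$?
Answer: $130$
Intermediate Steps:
$m{\left(a,w \right)} = 2 a \left(-1 + w\right)$
$Y{\left(-4,m{\left(-4,-1 \right)} \right)} \left(-14 - 12\right) = - 5 \left(-14 - 12\right) = \left(-5\right) \left(-26\right) = 130$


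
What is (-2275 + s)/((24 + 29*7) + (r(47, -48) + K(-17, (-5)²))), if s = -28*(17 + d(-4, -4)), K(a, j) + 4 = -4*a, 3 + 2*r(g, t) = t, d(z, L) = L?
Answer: -5278/531 ≈ -9.9397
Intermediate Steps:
r(g, t) = -3/2 + t/2
K(a, j) = -4 - 4*a
s = -364 (s = -28*(17 - 4) = -28*13 = -364)
(-2275 + s)/((24 + 29*7) + (r(47, -48) + K(-17, (-5)²))) = (-2275 - 364)/((24 + 29*7) + ((-3/2 + (½)*(-48)) + (-4 - 4*(-17)))) = -2639/((24 + 203) + ((-3/2 - 24) + (-4 + 68))) = -2639/(227 + (-51/2 + 64)) = -2639/(227 + 77/2) = -2639/531/2 = -2639*2/531 = -5278/531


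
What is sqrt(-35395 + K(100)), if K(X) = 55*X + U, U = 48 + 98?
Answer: I*sqrt(29749) ≈ 172.48*I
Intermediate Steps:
U = 146
K(X) = 146 + 55*X (K(X) = 55*X + 146 = 146 + 55*X)
sqrt(-35395 + K(100)) = sqrt(-35395 + (146 + 55*100)) = sqrt(-35395 + (146 + 5500)) = sqrt(-35395 + 5646) = sqrt(-29749) = I*sqrt(29749)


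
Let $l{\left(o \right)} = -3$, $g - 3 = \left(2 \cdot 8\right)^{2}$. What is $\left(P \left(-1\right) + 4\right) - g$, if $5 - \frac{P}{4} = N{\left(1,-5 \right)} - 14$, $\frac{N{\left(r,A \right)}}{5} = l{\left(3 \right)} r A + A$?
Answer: $-131$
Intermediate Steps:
$g = 259$ ($g = 3 + \left(2 \cdot 8\right)^{2} = 3 + 16^{2} = 3 + 256 = 259$)
$N{\left(r,A \right)} = 5 A - 15 A r$ ($N{\left(r,A \right)} = 5 \left(- 3 r A + A\right) = 5 \left(- 3 A r + A\right) = 5 \left(A - 3 A r\right) = 5 A - 15 A r$)
$P = -124$ ($P = 20 - 4 \left(5 \left(-5\right) \left(1 - 3\right) - 14\right) = 20 - 4 \left(5 \left(-5\right) \left(-2\right) - 14\right) = 20 - 4 \left(50 - 14\right) = 20 - 144 = -124$)
$\left(P \left(-1\right) + 4\right) - g = \left(\left(-124\right) \left(-1\right) + 4\right) - 259 = \left(124 + 4\right) - 259 = 128 - 259 = -131$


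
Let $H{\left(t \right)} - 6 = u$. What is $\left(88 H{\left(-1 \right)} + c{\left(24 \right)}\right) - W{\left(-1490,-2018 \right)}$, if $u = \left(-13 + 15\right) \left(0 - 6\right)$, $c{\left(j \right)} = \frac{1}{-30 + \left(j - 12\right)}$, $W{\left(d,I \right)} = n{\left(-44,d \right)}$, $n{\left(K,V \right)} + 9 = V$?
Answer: $\frac{17477}{18} \approx 970.94$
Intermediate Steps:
$n{\left(K,V \right)} = -9 + V$
$W{\left(d,I \right)} = -9 + d$
$c{\left(j \right)} = \frac{1}{-42 + j}$ ($c{\left(j \right)} = \frac{1}{-30 + \left(j - 12\right)} = \frac{1}{-30 + \left(-12 + j\right)} = \frac{1}{-42 + j}$)
$u = -12$ ($u = 2 \left(-6\right) = -12$)
$H{\left(t \right)} = -6$ ($H{\left(t \right)} = 6 - 12 = -6$)
$\left(88 H{\left(-1 \right)} + c{\left(24 \right)}\right) - W{\left(-1490,-2018 \right)} = \left(88 \left(-6\right) + \frac{1}{-42 + 24}\right) - \left(-9 - 1490\right) = \left(-528 + \frac{1}{-18}\right) - -1499 = \left(-528 - \frac{1}{18}\right) + 1499 = - \frac{9505}{18} + 1499 = \frac{17477}{18}$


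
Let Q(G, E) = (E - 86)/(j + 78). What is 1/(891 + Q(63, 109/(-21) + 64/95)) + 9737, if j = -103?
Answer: 434457258697/44619206 ≈ 9737.0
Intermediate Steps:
Q(G, E) = 86/25 - E/25 (Q(G, E) = (E - 86)/(-103 + 78) = (-86 + E)/(-25) = (-86 + E)*(-1/25) = 86/25 - E/25)
1/(891 + Q(63, 109/(-21) + 64/95)) + 9737 = 1/(891 + (86/25 - (109/(-21) + 64/95)/25)) + 9737 = 1/(891 + (86/25 - (109*(-1/21) + 64*(1/95))/25)) + 9737 = 1/(891 + (86/25 - (-109/21 + 64/95)/25)) + 9737 = 1/(891 + (86/25 - 1/25*(-9011/1995))) + 9737 = 1/(891 + (86/25 + 9011/49875)) + 9737 = 1/(891 + 180581/49875) + 9737 = 1/(44619206/49875) + 9737 = 49875/44619206 + 9737 = 434457258697/44619206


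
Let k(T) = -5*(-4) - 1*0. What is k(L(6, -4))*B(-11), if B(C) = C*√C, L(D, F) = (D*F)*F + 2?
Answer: -220*I*√11 ≈ -729.66*I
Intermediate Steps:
L(D, F) = 2 + D*F² (L(D, F) = D*F² + 2 = 2 + D*F²)
B(C) = C^(3/2)
k(T) = 20 (k(T) = 20 + 0 = 20)
k(L(6, -4))*B(-11) = 20*(-11)^(3/2) = 20*(-11*I*√11) = -220*I*√11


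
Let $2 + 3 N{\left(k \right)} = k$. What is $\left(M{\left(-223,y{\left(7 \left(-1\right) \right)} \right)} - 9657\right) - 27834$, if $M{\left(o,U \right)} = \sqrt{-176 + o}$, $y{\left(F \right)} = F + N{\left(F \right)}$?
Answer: $-37491 + i \sqrt{399} \approx -37491.0 + 19.975 i$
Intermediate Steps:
$N{\left(k \right)} = - \frac{2}{3} + \frac{k}{3}$
$y{\left(F \right)} = - \frac{2}{3} + \frac{4 F}{3}$ ($y{\left(F \right)} = F + \left(- \frac{2}{3} + \frac{F}{3}\right) = - \frac{2}{3} + \frac{4 F}{3}$)
$\left(M{\left(-223,y{\left(7 \left(-1\right) \right)} \right)} - 9657\right) - 27834 = \left(\sqrt{-176 - 223} - 9657\right) - 27834 = \left(\sqrt{-399} - 9657\right) - 27834 = \left(i \sqrt{399} - 9657\right) - 27834 = \left(-9657 + i \sqrt{399}\right) - 27834 = -37491 + i \sqrt{399}$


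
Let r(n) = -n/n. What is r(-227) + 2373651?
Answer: 2373650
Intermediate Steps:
r(n) = -1 (r(n) = -1*1 = -1)
r(-227) + 2373651 = -1 + 2373651 = 2373650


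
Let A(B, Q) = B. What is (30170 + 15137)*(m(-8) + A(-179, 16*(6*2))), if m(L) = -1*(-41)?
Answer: -6252366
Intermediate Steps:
m(L) = 41
(30170 + 15137)*(m(-8) + A(-179, 16*(6*2))) = (30170 + 15137)*(41 - 179) = 45307*(-138) = -6252366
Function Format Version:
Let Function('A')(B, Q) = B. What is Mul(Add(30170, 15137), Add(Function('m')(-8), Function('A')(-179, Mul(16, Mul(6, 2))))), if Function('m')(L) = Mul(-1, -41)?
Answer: -6252366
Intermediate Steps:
Function('m')(L) = 41
Mul(Add(30170, 15137), Add(Function('m')(-8), Function('A')(-179, Mul(16, Mul(6, 2))))) = Mul(Add(30170, 15137), Add(41, -179)) = Mul(45307, -138) = -6252366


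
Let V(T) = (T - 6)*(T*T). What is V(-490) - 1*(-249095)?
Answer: -118840505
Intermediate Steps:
V(T) = T**2*(-6 + T) (V(T) = (-6 + T)*T**2 = T**2*(-6 + T))
V(-490) - 1*(-249095) = (-490)**2*(-6 - 490) - 1*(-249095) = 240100*(-496) + 249095 = -119089600 + 249095 = -118840505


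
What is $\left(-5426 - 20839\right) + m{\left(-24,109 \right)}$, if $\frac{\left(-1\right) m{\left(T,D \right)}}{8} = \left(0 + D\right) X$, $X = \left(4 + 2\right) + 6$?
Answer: $-36729$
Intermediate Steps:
$X = 12$ ($X = 6 + 6 = 12$)
$m{\left(T,D \right)} = - 96 D$ ($m{\left(T,D \right)} = - 8 \left(0 + D\right) 12 = - 8 D 12 = - 8 \cdot 12 D = - 96 D$)
$\left(-5426 - 20839\right) + m{\left(-24,109 \right)} = \left(-5426 - 20839\right) - 10464 = -26265 - 10464 = -36729$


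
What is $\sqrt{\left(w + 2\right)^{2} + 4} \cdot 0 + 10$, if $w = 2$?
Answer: $10$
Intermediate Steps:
$\sqrt{\left(w + 2\right)^{2} + 4} \cdot 0 + 10 = \sqrt{\left(2 + 2\right)^{2} + 4} \cdot 0 + 10 = \sqrt{4^{2} + 4} \cdot 0 + 10 = \sqrt{16 + 4} \cdot 0 + 10 = \sqrt{20} \cdot 0 + 10 = 2 \sqrt{5} \cdot 0 + 10 = 0 + 10 = 10$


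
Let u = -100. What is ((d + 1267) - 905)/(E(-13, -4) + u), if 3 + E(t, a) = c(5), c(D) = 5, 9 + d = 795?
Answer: -82/7 ≈ -11.714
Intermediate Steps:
d = 786 (d = -9 + 795 = 786)
E(t, a) = 2 (E(t, a) = -3 + 5 = 2)
((d + 1267) - 905)/(E(-13, -4) + u) = ((786 + 1267) - 905)/(2 - 100) = (2053 - 905)/(-98) = 1148*(-1/98) = -82/7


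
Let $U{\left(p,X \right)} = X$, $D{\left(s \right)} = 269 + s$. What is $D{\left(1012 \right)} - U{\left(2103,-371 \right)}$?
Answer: $1652$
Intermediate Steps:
$D{\left(1012 \right)} - U{\left(2103,-371 \right)} = \left(269 + 1012\right) - -371 = 1281 + 371 = 1652$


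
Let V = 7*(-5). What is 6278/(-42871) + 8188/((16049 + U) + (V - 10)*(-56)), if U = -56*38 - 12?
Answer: 5764802/16379713 ≈ 0.35195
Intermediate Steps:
V = -35
U = -2140 (U = -2128 - 12 = -2140)
6278/(-42871) + 8188/((16049 + U) + (V - 10)*(-56)) = 6278/(-42871) + 8188/((16049 - 2140) + (-35 - 10)*(-56)) = 6278*(-1/42871) + 8188/(13909 - 45*(-56)) = -146/997 + 8188/(13909 + 2520) = -146/997 + 8188/16429 = 5764802/16379713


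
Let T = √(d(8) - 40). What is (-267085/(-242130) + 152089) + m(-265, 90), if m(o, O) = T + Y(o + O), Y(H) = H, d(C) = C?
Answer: 1050948683/6918 + 4*I*√2 ≈ 1.5192e+5 + 5.6569*I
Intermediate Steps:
T = 4*I*√2 (T = √(8 - 40) = √(-32) = 4*I*√2 ≈ 5.6569*I)
m(o, O) = O + o + 4*I*√2 (m(o, O) = 4*I*√2 + (o + O) = 4*I*√2 + (O + o) = O + o + 4*I*√2)
(-267085/(-242130) + 152089) + m(-265, 90) = (-267085/(-242130) + 152089) + (90 - 265 + 4*I*√2) = (-267085*(-1/242130) + 152089) + (-175 + 4*I*√2) = (7631/6918 + 152089) + (-175 + 4*I*√2) = 1052159333/6918 + (-175 + 4*I*√2) = 1050948683/6918 + 4*I*√2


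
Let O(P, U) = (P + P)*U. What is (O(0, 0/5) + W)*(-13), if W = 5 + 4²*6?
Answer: -1313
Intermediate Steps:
O(P, U) = 2*P*U (O(P, U) = (2*P)*U = 2*P*U)
W = 101 (W = 5 + 16*6 = 5 + 96 = 101)
(O(0, 0/5) + W)*(-13) = (2*0*(0/5) + 101)*(-13) = (2*0*(0*(⅕)) + 101)*(-13) = (2*0*0 + 101)*(-13) = (0 + 101)*(-13) = 101*(-13) = -1313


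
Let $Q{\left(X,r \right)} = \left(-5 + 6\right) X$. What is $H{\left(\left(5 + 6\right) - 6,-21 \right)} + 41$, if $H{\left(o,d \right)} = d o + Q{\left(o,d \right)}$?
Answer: $-59$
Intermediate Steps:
$Q{\left(X,r \right)} = X$ ($Q{\left(X,r \right)} = 1 X = X$)
$H{\left(o,d \right)} = o + d o$ ($H{\left(o,d \right)} = d o + o = o + d o$)
$H{\left(\left(5 + 6\right) - 6,-21 \right)} + 41 = \left(\left(5 + 6\right) - 6\right) \left(1 - 21\right) + 41 = \left(11 - 6\right) \left(-20\right) + 41 = 5 \left(-20\right) + 41 = -100 + 41 = -59$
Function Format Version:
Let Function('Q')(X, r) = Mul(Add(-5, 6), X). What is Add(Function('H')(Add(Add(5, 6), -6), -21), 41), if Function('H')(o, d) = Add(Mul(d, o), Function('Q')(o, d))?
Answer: -59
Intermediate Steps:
Function('Q')(X, r) = X (Function('Q')(X, r) = Mul(1, X) = X)
Function('H')(o, d) = Add(o, Mul(d, o)) (Function('H')(o, d) = Add(Mul(d, o), o) = Add(o, Mul(d, o)))
Add(Function('H')(Add(Add(5, 6), -6), -21), 41) = Add(Mul(Add(Add(5, 6), -6), Add(1, -21)), 41) = Add(Mul(Add(11, -6), -20), 41) = Add(Mul(5, -20), 41) = Add(-100, 41) = -59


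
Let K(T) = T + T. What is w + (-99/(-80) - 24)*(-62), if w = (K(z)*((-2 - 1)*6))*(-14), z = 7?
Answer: 197571/40 ≈ 4939.3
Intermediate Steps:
K(T) = 2*T
w = 3528 (w = ((2*7)*((-2 - 1)*6))*(-14) = (14*(-3*6))*(-14) = (14*(-18))*(-14) = -252*(-14) = 3528)
w + (-99/(-80) - 24)*(-62) = 3528 + (-99/(-80) - 24)*(-62) = 3528 + (-99*(-1/80) - 24)*(-62) = 3528 + (99/80 - 24)*(-62) = 3528 - 1821/80*(-62) = 3528 + 56451/40 = 197571/40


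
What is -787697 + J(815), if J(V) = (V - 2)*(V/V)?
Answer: -786884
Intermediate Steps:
J(V) = -2 + V (J(V) = (-2 + V)*1 = -2 + V)
-787697 + J(815) = -787697 + (-2 + 815) = -787697 + 813 = -786884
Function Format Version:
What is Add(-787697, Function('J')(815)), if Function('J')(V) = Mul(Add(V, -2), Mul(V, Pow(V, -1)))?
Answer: -786884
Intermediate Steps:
Function('J')(V) = Add(-2, V) (Function('J')(V) = Mul(Add(-2, V), 1) = Add(-2, V))
Add(-787697, Function('J')(815)) = Add(-787697, Add(-2, 815)) = Add(-787697, 813) = -786884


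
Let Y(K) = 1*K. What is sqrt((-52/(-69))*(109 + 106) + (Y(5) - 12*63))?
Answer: I*sqrt(2804091)/69 ≈ 24.269*I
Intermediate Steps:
Y(K) = K
sqrt((-52/(-69))*(109 + 106) + (Y(5) - 12*63)) = sqrt((-52/(-69))*(109 + 106) + (5 - 12*63)) = sqrt(-52*(-1/69)*215 + (5 - 756)) = sqrt((52/69)*215 - 751) = sqrt(11180/69 - 751) = sqrt(-40639/69) = I*sqrt(2804091)/69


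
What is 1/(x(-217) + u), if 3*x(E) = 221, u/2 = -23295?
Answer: -3/139549 ≈ -2.1498e-5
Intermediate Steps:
u = -46590 (u = 2*(-23295) = -46590)
x(E) = 221/3 (x(E) = (⅓)*221 = 221/3)
1/(x(-217) + u) = 1/(221/3 - 46590) = 1/(-139549/3) = -3/139549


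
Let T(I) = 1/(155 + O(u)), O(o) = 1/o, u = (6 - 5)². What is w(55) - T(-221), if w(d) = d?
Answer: 8579/156 ≈ 54.994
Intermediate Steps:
u = 1 (u = 1² = 1)
O(o) = 1/o
T(I) = 1/156 (T(I) = 1/(155 + 1/1) = 1/(155 + 1) = 1/156)
w(55) - T(-221) = 55 - 1*1/156 = 55 - 1/156 = 8579/156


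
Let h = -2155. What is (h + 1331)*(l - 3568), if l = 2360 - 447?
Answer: 1363720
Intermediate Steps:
l = 1913
(h + 1331)*(l - 3568) = (-2155 + 1331)*(1913 - 3568) = -824*(-1655) = 1363720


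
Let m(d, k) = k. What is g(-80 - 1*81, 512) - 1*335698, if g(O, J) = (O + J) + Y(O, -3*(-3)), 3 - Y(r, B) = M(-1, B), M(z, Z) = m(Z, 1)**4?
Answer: -335345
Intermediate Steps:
M(z, Z) = 1 (M(z, Z) = 1**4 = 1)
Y(r, B) = 2 (Y(r, B) = 3 - 1*1 = 3 - 1 = 2)
g(O, J) = 2 + J + O (g(O, J) = (O + J) + 2 = (J + O) + 2 = 2 + J + O)
g(-80 - 1*81, 512) - 1*335698 = (2 + 512 + (-80 - 1*81)) - 1*335698 = (2 + 512 + (-80 - 81)) - 335698 = (2 + 512 - 161) - 335698 = 353 - 335698 = -335345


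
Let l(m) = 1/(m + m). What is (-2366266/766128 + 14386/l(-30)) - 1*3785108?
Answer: -1780585316285/383064 ≈ -4.6483e+6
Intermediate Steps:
l(m) = 1/(2*m)
(-2366266/766128 + 14386/l(-30)) - 1*3785108 = (-2366266/766128 + 14386/(((1/2)/(-30)))) - 1*3785108 = (-2366266*1/766128 + 14386/(((1/2)*(-1/30)))) - 3785108 = (-1183133/383064 + 14386/(-1/60)) - 3785108 = (-1183133/383064 + 14386*(-60)) - 3785108 = (-1183133/383064 - 863160) - 3785108 = -330646705373/383064 - 3785108 = -1780585316285/383064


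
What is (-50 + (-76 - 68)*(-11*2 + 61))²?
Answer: 32103556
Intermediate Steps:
(-50 + (-76 - 68)*(-11*2 + 61))² = (-50 - 144*(-22 + 61))² = (-50 - 144*39)² = (-50 - 5616)² = (-5666)² = 32103556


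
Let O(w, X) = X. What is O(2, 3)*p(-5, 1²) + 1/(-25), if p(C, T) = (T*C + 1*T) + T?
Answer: -226/25 ≈ -9.0400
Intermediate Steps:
p(C, T) = 2*T + C*T (p(C, T) = (C*T + T) + T = (T + C*T) + T = 2*T + C*T)
O(2, 3)*p(-5, 1²) + 1/(-25) = 3*(1²*(2 - 5)) + 1/(-25) = 3*(1*(-3)) - 1/25 = 3*(-3) - 1/25 = -9 - 1/25 = -226/25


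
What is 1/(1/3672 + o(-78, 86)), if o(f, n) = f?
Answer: -3672/286415 ≈ -0.012821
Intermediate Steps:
1/(1/3672 + o(-78, 86)) = 1/(1/3672 - 78) = 1/(-286415/3672) = -3672/286415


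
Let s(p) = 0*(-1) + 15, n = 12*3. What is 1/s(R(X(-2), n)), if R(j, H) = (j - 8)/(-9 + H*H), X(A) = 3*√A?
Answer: 1/15 ≈ 0.066667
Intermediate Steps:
n = 36
R(j, H) = (-8 + j)/(-9 + H²)
s(p) = 15 (s(p) = 0 + 15 = 15)
1/s(R(X(-2), n)) = 1/15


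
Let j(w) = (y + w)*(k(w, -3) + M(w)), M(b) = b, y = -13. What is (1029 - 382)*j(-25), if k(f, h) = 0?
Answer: 614650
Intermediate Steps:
j(w) = w*(-13 + w) (j(w) = (-13 + w)*(0 + w) = (-13 + w)*w = w*(-13 + w))
(1029 - 382)*j(-25) = (1029 - 382)*(-25*(-13 - 25)) = 647*(-25*(-38)) = 647*950 = 614650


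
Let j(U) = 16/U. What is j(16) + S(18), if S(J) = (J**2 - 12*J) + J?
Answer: 127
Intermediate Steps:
S(J) = J**2 - 11*J
j(16) + S(18) = 16/16 + 18*(-11 + 18) = 16*(1/16) + 18*7 = 1 + 126 = 127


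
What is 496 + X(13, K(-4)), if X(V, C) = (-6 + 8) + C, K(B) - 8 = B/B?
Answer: 507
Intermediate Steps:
K(B) = 9 (K(B) = 8 + B/B = 8 + 1 = 9)
X(V, C) = 2 + C
496 + X(13, K(-4)) = 496 + (2 + 9) = 496 + 11 = 507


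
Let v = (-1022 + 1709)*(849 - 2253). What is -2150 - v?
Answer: 962398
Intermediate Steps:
v = -964548 (v = 687*(-1404) = -964548)
-2150 - v = -2150 - 1*(-964548) = -2150 + 964548 = 962398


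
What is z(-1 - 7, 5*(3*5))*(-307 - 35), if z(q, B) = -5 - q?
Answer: -1026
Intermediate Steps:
z(-1 - 7, 5*(3*5))*(-307 - 35) = (-5 - (-1 - 7))*(-307 - 35) = (-5 - 1*(-8))*(-342) = (-5 + 8)*(-342) = 3*(-342) = -1026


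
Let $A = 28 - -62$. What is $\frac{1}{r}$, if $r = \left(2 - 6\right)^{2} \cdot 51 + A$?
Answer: $\frac{1}{906} \approx 0.0011038$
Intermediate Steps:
$A = 90$ ($A = 28 + 62 = 90$)
$r = 906$ ($r = \left(2 - 6\right)^{2} \cdot 51 + 90 = \left(-4\right)^{2} \cdot 51 + 90 = 16 \cdot 51 + 90 = 816 + 90 = 906$)
$\frac{1}{r} = \frac{1}{906}$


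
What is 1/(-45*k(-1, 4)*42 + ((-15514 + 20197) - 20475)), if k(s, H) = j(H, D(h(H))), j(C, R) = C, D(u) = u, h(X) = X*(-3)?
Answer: -1/23352 ≈ -4.2823e-5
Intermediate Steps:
h(X) = -3*X
k(s, H) = H
1/(-45*k(-1, 4)*42 + ((-15514 + 20197) - 20475)) = 1/(-45*4*42 + ((-15514 + 20197) - 20475)) = 1/(-180*42 + (4683 - 20475)) = 1/(-7560 - 15792) = 1/(-23352) = -1/23352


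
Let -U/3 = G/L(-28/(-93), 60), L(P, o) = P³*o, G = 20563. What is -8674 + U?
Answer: -20348225951/439040 ≈ -46347.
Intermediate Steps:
L(P, o) = o*P³
U = -16539992991/439040 (U = -61689/(60*(-28/(-93))³) = -61689/(60*(-28*(-1/93))³) = -61689/(60*(28/93)³) = -61689/(60*(21952/804357)) = -61689/439040/268119 = -61689*268119/439040 = -3*5513330997/439040 = -16539992991/439040 ≈ -37673.)
-8674 + U = -8674 - 16539992991/439040 = -20348225951/439040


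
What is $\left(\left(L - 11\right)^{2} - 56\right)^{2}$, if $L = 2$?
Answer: $625$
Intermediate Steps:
$\left(\left(L - 11\right)^{2} - 56\right)^{2} = \left(\left(2 - 11\right)^{2} - 56\right)^{2} = \left(\left(-9\right)^{2} - 56\right)^{2} = \left(81 - 56\right)^{2} = 25^{2} = 625$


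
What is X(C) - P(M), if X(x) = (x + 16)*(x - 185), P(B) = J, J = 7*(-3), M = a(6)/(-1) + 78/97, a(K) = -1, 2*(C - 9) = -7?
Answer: -15353/4 ≈ -3838.3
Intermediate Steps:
C = 11/2 (C = 9 + (½)*(-7) = 9 - 7/2 = 11/2 ≈ 5.5000)
M = 175/97 (M = -1/(-1) + 78/97 = -1*(-1) + 78*(1/97) = 1 + 78/97 = 175/97 ≈ 1.8041)
J = -21
P(B) = -21
X(x) = (-185 + x)*(16 + x) (X(x) = (16 + x)*(-185 + x) = (-185 + x)*(16 + x))
X(C) - P(M) = (-2960 + (11/2)² - 169*11/2) - 1*(-21) = (-2960 + 121/4 - 1859/2) + 21 = -15437/4 + 21 = -15353/4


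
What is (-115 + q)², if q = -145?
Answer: 67600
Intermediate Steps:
(-115 + q)² = (-115 - 145)² = (-260)² = 67600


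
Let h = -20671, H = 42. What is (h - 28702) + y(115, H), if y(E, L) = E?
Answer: -49258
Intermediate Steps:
(h - 28702) + y(115, H) = (-20671 - 28702) + 115 = -49373 + 115 = -49258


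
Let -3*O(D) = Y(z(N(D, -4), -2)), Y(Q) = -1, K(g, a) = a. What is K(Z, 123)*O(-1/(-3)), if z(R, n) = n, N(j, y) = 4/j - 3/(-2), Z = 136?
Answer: 41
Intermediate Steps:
N(j, y) = 3/2 + 4/j (N(j, y) = 4/j - 3*(-1/2) = 4/j + 3/2 = 3/2 + 4/j)
O(D) = 1/3 (O(D) = -1/3*(-1) = 1/3)
K(Z, 123)*O(-1/(-3)) = 123*(1/3) = 41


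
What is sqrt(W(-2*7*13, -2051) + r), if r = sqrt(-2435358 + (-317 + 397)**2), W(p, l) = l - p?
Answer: sqrt(-1869 + I*sqrt(2428958)) ≈ 16.801 + 46.382*I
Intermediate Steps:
r = I*sqrt(2428958) (r = sqrt(-2435358 + 80**2) = sqrt(-2435358 + 6400) = sqrt(-2428958) = I*sqrt(2428958) ≈ 1558.5*I)
sqrt(W(-2*7*13, -2051) + r) = sqrt((-2051 - (-2*7)*13) + I*sqrt(2428958)) = sqrt((-2051 - (-14)*13) + I*sqrt(2428958)) = sqrt((-2051 - 1*(-182)) + I*sqrt(2428958)) = sqrt((-2051 + 182) + I*sqrt(2428958)) = sqrt(-1869 + I*sqrt(2428958))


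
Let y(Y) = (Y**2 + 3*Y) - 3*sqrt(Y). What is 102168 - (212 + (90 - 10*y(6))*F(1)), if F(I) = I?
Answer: 102406 - 30*sqrt(6) ≈ 1.0233e+5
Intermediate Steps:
y(Y) = Y**2 - 3*sqrt(Y) + 3*Y
102168 - (212 + (90 - 10*y(6))*F(1)) = 102168 - (212 + (90 - 10*(6**2 - 3*sqrt(6) + 3*6))*1) = 102168 - (212 + (90 - 10*(36 - 3*sqrt(6) + 18))*1) = 102168 - (212 + (90 - 10*(54 - 3*sqrt(6)))*1) = 102168 - (212 + (90 + (-540 + 30*sqrt(6)))*1) = 102168 - (212 + (-450 + 30*sqrt(6))*1) = 102168 - (212 + (-450 + 30*sqrt(6))) = 102168 - (-238 + 30*sqrt(6)) = 102168 + (238 - 30*sqrt(6)) = 102406 - 30*sqrt(6)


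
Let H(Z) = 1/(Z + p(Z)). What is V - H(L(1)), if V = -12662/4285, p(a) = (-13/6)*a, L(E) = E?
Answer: -62924/29995 ≈ -2.0978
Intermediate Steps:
p(a) = -13*a/6 (p(a) = (-13*1/6)*a = -13*a/6)
H(Z) = -6/(7*Z) (H(Z) = 1/(Z - 13*Z/6) = 1/(-7*Z/6) = -6/(7*Z))
V = -12662/4285 (V = -12662*1/4285 = -12662/4285 ≈ -2.9550)
V - H(L(1)) = -12662/4285 - (-6)/(7*1) = -12662/4285 - (-6)/7 = -12662/4285 - 1*(-6/7) = -12662/4285 + 6/7 = -62924/29995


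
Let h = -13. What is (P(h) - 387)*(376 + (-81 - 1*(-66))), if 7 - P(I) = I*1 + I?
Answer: -127794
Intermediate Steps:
P(I) = 7 - 2*I (P(I) = 7 - (I*1 + I) = 7 - (I + I) = 7 - 2*I)
(P(h) - 387)*(376 + (-81 - 1*(-66))) = ((7 - 2*(-13)) - 387)*(376 + (-81 - 1*(-66))) = ((7 + 26) - 387)*(376 + (-81 + 66)) = (33 - 387)*(376 - 15) = -354*361 = -127794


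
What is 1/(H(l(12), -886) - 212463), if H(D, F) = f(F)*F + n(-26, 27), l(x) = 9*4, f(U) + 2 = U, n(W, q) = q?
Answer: 1/574332 ≈ 1.7412e-6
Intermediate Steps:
f(U) = -2 + U
l(x) = 36
H(D, F) = 27 + F*(-2 + F) (H(D, F) = (-2 + F)*F + 27 = F*(-2 + F) + 27 = 27 + F*(-2 + F))
1/(H(l(12), -886) - 212463) = 1/((27 - 886*(-2 - 886)) - 212463) = 1/((27 - 886*(-888)) - 212463) = 1/((27 + 786768) - 212463) = 1/(786795 - 212463) = 1/574332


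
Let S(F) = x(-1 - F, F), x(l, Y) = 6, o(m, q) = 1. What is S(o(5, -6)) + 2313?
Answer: 2319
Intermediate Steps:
S(F) = 6
S(o(5, -6)) + 2313 = 6 + 2313 = 2319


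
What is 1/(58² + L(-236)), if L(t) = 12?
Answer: 1/3376 ≈ 0.00029621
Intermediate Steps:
1/(58² + L(-236)) = 1/(58² + 12) = 1/(3364 + 12) = 1/3376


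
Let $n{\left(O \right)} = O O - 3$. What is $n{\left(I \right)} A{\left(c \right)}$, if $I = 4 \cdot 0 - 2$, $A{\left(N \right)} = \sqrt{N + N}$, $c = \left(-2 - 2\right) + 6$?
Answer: $2$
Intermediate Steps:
$c = 2$ ($c = -4 + 6 = 2$)
$A{\left(N \right)} = \sqrt{2} \sqrt{N}$ ($A{\left(N \right)} = \sqrt{2 N} = \sqrt{2} \sqrt{N}$)
$I = -2$ ($I = 0 - 2 = -2$)
$n{\left(O \right)} = -3 + O^{2}$ ($n{\left(O \right)} = O^{2} - 3 = -3 + O^{2}$)
$n{\left(I \right)} A{\left(c \right)} = \left(-3 + \left(-2\right)^{2}\right) \sqrt{2} \sqrt{2} = \left(-3 + 4\right) 2 = 1 \cdot 2 = 2$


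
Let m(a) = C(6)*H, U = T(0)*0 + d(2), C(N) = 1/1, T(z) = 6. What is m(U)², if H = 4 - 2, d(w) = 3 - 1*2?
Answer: 4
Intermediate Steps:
d(w) = 1 (d(w) = 3 - 2 = 1)
H = 2
C(N) = 1
U = 1 (U = 6*0 + 1 = 0 + 1 = 1)
m(a) = 2 (m(a) = 1*2 = 2)
m(U)² = 2² = 4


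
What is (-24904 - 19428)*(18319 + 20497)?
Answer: -1720790912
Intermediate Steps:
(-24904 - 19428)*(18319 + 20497) = -44332*38816 = -1720790912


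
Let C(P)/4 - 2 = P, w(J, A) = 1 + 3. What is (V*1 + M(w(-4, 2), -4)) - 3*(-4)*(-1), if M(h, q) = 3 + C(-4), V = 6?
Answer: -11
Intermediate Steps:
w(J, A) = 4
C(P) = 8 + 4*P
M(h, q) = -5 (M(h, q) = 3 + (8 + 4*(-4)) = 3 + (8 - 16) = 3 - 8 = -5)
(V*1 + M(w(-4, 2), -4)) - 3*(-4)*(-1) = (6*1 - 5) - 3*(-4)*(-1) = (6 - 5) + 12*(-1) = 1 - 12 = -11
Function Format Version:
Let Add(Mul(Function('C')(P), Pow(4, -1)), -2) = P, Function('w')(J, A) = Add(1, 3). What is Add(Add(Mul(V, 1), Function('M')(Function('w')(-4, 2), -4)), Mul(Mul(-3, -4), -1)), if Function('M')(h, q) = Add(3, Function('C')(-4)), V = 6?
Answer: -11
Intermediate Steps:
Function('w')(J, A) = 4
Function('C')(P) = Add(8, Mul(4, P))
Function('M')(h, q) = -5 (Function('M')(h, q) = Add(3, Add(8, Mul(4, -4))) = Add(3, Add(8, -16)) = Add(3, -8) = -5)
Add(Add(Mul(V, 1), Function('M')(Function('w')(-4, 2), -4)), Mul(Mul(-3, -4), -1)) = Add(Add(Mul(6, 1), -5), Mul(Mul(-3, -4), -1)) = Add(Add(6, -5), Mul(12, -1)) = Add(1, -12) = -11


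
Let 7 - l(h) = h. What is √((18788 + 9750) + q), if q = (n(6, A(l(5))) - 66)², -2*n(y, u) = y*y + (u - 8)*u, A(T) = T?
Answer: √34622 ≈ 186.07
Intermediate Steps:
l(h) = 7 - h
n(y, u) = -y²/2 - u*(-8 + u)/2 (n(y, u) = -(y*y + (u - 8)*u)/2 = -(y² + (-8 + u)*u)/2 = -(y² + u*(-8 + u))/2 = -y²/2 - u*(-8 + u)/2)
q = 6084 (q = ((4*(7 - 1*5) - (7 - 1*5)²/2 - ½*6²) - 66)² = ((4*(7 - 5) - (7 - 5)²/2 - ½*36) - 66)² = ((4*2 - ½*2² - 18) - 66)² = ((8 - ½*4 - 18) - 66)² = ((8 - 2 - 18) - 66)² = (-12 - 66)² = (-78)² = 6084)
√((18788 + 9750) + q) = √((18788 + 9750) + 6084) = √(28538 + 6084) = √34622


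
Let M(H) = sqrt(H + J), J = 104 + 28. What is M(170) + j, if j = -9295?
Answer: -9295 + sqrt(302) ≈ -9277.6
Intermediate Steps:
J = 132
M(H) = sqrt(132 + H) (M(H) = sqrt(H + 132) = sqrt(132 + H))
M(170) + j = sqrt(132 + 170) - 9295 = sqrt(302) - 9295 = -9295 + sqrt(302)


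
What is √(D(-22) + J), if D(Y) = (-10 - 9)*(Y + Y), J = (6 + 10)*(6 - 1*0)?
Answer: 2*√233 ≈ 30.529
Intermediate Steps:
J = 96 (J = 16*(6 + 0) = 16*6 = 96)
D(Y) = -38*Y
√(D(-22) + J) = √(-38*(-22) + 96) = √(836 + 96) = √932 = 2*√233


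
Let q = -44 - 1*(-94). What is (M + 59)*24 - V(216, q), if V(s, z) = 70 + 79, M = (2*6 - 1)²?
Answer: 4171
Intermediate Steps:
M = 121 (M = (12 - 1)² = 11² = 121)
q = 50 (q = -44 + 94 = 50)
V(s, z) = 149
(M + 59)*24 - V(216, q) = (121 + 59)*24 - 1*149 = 180*24 - 149 = 4320 - 149 = 4171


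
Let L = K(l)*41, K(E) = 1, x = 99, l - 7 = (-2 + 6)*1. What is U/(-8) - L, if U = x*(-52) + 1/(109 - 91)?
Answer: 86759/144 ≈ 602.49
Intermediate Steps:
l = 11 (l = 7 + (-2 + 6)*1 = 7 + 4*1 = 7 + 4 = 11)
U = -92663/18 (U = 99*(-52) + 1/(109 - 91) = -5148 + 1/18 = -92663/18 ≈ -5147.9)
L = 41 (L = 1*41 = 41)
U/(-8) - L = -92663/18/(-8) - 1*41 = -92663/18*(-⅛) - 41 = 92663/144 - 41 = 86759/144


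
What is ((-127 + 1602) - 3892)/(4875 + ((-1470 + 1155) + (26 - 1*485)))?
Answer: -2417/4101 ≈ -0.58937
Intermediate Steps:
((-127 + 1602) - 3892)/(4875 + ((-1470 + 1155) + (26 - 1*485))) = (1475 - 3892)/(4875 + (-315 + (26 - 485))) = -2417/(4875 + (-315 - 459)) = -2417/(4875 - 774) = -2417/4101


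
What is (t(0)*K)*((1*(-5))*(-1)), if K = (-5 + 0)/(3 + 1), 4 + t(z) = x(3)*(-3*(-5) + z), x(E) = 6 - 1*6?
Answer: 25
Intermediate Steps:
x(E) = 0 (x(E) = 6 - 6 = 0)
t(z) = -4 (t(z) = -4 + 0*(-3*(-5) + z) = -4 + 0*(15 + z) = -4 + 0 = -4)
K = -5/4 ≈ -1.2500
(t(0)*K)*((1*(-5))*(-1)) = (-4*(-5/4))*((1*(-5))*(-1)) = 5*(-5*(-1)) = 5*5 = 25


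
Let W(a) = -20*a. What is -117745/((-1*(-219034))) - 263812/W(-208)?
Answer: -7284202101/113897680 ≈ -63.954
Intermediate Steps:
-117745/((-1*(-219034))) - 263812/W(-208) = -117745/((-1*(-219034))) - 263812/((-20*(-208))) = -117745/219034 - 263812/4160 = -117745*1/219034 - 263812*1/4160 = -117745/219034 - 65953/1040 = -7284202101/113897680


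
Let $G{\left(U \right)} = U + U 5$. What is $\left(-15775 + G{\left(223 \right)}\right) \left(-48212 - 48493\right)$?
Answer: $1396130085$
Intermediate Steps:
$G{\left(U \right)} = 6 U$ ($G{\left(U \right)} = U + 5 U = 6 U$)
$\left(-15775 + G{\left(223 \right)}\right) \left(-48212 - 48493\right) = \left(-15775 + 6 \cdot 223\right) \left(-48212 - 48493\right) = \left(-15775 + 1338\right) \left(-96705\right) = \left(-14437\right) \left(-96705\right) = 1396130085$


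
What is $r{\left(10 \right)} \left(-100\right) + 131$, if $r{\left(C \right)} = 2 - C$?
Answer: $931$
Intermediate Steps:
$r{\left(10 \right)} \left(-100\right) + 131 = \left(2 - 10\right) \left(-100\right) + 131 = \left(-8\right) \left(-100\right) + 131 = 800 + 131 = 931$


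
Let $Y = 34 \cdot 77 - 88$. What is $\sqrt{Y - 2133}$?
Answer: $\sqrt{397} \approx 19.925$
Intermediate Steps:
$Y = 2530$ ($Y = 2618 - 88 = 2530$)
$\sqrt{Y - 2133} = \sqrt{2530 - 2133} = \sqrt{397}$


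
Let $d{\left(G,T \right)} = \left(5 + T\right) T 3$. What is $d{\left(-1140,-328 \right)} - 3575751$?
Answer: $-3257919$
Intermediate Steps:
$d{\left(G,T \right)} = 3 T \left(5 + T\right)$ ($d{\left(G,T \right)} = \left(5 + T\right) 3 T = 3 T \left(5 + T\right)$)
$d{\left(-1140,-328 \right)} - 3575751 = 3 \left(-328\right) \left(5 - 328\right) - 3575751 = 3 \left(-328\right) \left(-323\right) - 3575751 = 317832 - 3575751 = -3257919$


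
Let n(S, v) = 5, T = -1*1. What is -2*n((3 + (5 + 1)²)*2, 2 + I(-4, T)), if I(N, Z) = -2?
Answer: -10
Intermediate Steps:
T = -1
-2*n((3 + (5 + 1)²)*2, 2 + I(-4, T)) = -2*5 = -10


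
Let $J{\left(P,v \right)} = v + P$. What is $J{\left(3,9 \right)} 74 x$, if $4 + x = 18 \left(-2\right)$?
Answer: $-35520$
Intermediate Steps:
$J{\left(P,v \right)} = P + v$
$x = -40$ ($x = -4 + 18 \left(-2\right) = -4 - 36 = -40$)
$J{\left(3,9 \right)} 74 x = \left(3 + 9\right) 74 \left(-40\right) = 12 \cdot 74 \left(-40\right) = 888 \left(-40\right) = -35520$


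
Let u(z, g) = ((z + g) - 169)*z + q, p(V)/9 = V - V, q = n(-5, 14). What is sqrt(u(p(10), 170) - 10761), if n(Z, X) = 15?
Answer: 3*I*sqrt(1194) ≈ 103.66*I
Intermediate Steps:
q = 15
p(V) = 0 (p(V) = 9*(V - V) = 9*0 = 0)
u(z, g) = 15 + z*(-169 + g + z) (u(z, g) = ((z + g) - 169)*z + 15 = ((g + z) - 169)*z + 15 = (-169 + g + z)*z + 15 = z*(-169 + g + z) + 15 = 15 + z*(-169 + g + z))
sqrt(u(p(10), 170) - 10761) = sqrt((15 + 0**2 - 169*0 + 170*0) - 10761) = sqrt((15 + 0 + 0 + 0) - 10761) = sqrt(15 - 10761) = sqrt(-10746) = 3*I*sqrt(1194)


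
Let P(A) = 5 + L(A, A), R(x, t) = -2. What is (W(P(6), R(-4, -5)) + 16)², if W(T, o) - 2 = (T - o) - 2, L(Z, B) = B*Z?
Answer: 3481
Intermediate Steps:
P(A) = 5 + A² (P(A) = 5 + A*A = 5 + A²)
W(T, o) = T - o (W(T, o) = 2 + ((T - o) - 2) = 2 + (-2 + T - o) = T - o)
(W(P(6), R(-4, -5)) + 16)² = (((5 + 6²) - 1*(-2)) + 16)² = (((5 + 36) + 2) + 16)² = ((41 + 2) + 16)² = (43 + 16)² = 59² = 3481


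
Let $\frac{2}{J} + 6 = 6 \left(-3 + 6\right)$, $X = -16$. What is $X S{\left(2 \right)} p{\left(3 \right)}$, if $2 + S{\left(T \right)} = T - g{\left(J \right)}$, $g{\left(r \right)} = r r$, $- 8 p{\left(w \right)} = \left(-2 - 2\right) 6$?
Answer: $\frac{4}{3} \approx 1.3333$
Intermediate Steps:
$p{\left(w \right)} = 3$ ($p{\left(w \right)} = - \frac{\left(-2 - 2\right) 6}{8} = - \frac{\left(-4\right) 6}{8} = \left(- \frac{1}{8}\right) \left(-24\right) = 3$)
$J = \frac{1}{6}$ ($J = \frac{2}{-6 + 6 \left(-3 + 6\right)} = \frac{2}{-6 + 6 \cdot 3} = \frac{2}{-6 + 18} = \frac{2}{12} = 2 \cdot \frac{1}{12} = \frac{1}{6} \approx 0.16667$)
$g{\left(r \right)} = r^{2}$
$S{\left(T \right)} = - \frac{73}{36} + T$ ($S{\left(T \right)} = -2 + \left(T - \left(\frac{1}{6}\right)^{2}\right) = -2 + \left(T - \frac{1}{36}\right) = -2 + \left(- \frac{1}{36} + T\right) = - \frac{73}{36} + T$)
$X S{\left(2 \right)} p{\left(3 \right)} = - 16 \left(- \frac{73}{36} + 2\right) 3 = \left(-16\right) \left(- \frac{1}{36}\right) 3 = \frac{4}{9} \cdot 3 = \frac{4}{3}$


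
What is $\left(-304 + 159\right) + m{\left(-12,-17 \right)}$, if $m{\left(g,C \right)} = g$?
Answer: $-157$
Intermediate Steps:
$\left(-304 + 159\right) + m{\left(-12,-17 \right)} = \left(-304 + 159\right) - 12 = -145 - 12 = -157$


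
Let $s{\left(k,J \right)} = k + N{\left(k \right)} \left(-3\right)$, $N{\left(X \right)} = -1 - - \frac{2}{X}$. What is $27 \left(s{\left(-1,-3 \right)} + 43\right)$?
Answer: $1377$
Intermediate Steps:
$N{\left(X \right)} = -1 + \frac{2}{X}$
$s{\left(k,J \right)} = k - \frac{3 \left(2 - k\right)}{k}$ ($s{\left(k,J \right)} = k + \frac{2 - k}{k} \left(-3\right) = k - \frac{3 \left(2 - k\right)}{k}$)
$27 \left(s{\left(-1,-3 \right)} + 43\right) = 27 \left(\left(3 - 1 - \frac{6}{-1}\right) + 43\right) = 27 \left(\left(3 - 1 - -6\right) + 43\right) = 27 \left(\left(3 - 1 + 6\right) + 43\right) = 27 \left(8 + 43\right) = 27 \cdot 51 = 1377$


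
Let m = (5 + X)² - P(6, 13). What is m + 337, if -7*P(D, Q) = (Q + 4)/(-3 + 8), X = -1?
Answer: 12372/35 ≈ 353.49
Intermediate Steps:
P(D, Q) = -4/35 - Q/35 (P(D, Q) = -(Q + 4)/(7*(-3 + 8)) = -(4 + Q)/(7*5) = -(⅘ + Q/5)/7 = -4/35 - Q/35)
m = 577/35 (m = (5 - 1)² - (-4/35 - 1/35*13) = 4² - (-4/35 - 13/35) = 16 - 1*(-17/35) = 16 + 17/35 = 577/35 ≈ 16.486)
m + 337 = 577/35 + 337 = 12372/35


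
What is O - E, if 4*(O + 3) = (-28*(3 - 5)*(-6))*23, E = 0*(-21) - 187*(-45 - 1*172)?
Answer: -42514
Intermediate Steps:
E = 40579 (E = 0 - 187*(-45 - 172) = 0 - 187*(-217) = 0 + 40579 = 40579)
O = -1935 (O = -3 + ((-28*(3 - 5)*(-6))*23)/4 = -3 + ((-28*(-2)*(-6))*23)/4 = -3 + ((-7*(-8)*(-6))*23)/4 = -3 + ((56*(-6))*23)/4 = -3 + (-336*23)/4 = -3 + (¼)*(-7728) = -3 - 1932 = -1935)
O - E = -1935 - 1*40579 = -1935 - 40579 = -42514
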